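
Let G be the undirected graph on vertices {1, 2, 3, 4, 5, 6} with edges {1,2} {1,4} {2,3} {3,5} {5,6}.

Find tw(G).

A width-1 tree decomposition is:
Bags: B1 = {5, 6}  B2 = {3, 5}  B3 = {2, 3}  B4 = {1, 2}  B5 = {1, 4}
Tree: B1–B2, B2–B3, B3–B4, B4–B5
The largest bag has 2 vertices, giving width 1; this decomposition certifies tw(G) ≤ 1. Since G has at least one edge (e.g. 6–5), it is not an edgeless graph, so tw(G) ≥ 1. Combining the bounds, tw(G) = 1.

1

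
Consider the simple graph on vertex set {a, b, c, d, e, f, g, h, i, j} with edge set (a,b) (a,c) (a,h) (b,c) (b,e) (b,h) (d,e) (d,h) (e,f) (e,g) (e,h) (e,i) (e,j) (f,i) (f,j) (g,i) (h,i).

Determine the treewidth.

2

A width-2 tree decomposition is:
Bags: B1 = {e, h, i}  B2 = {b, e, h}  B3 = {d, e, h}  B4 = {a, b, h}  B5 = {e, f, i}  B6 = {e, g, i}  B7 = {e, f, j}  B8 = {a, b, c}
Tree: B1–B2, B1–B3, B2–B4, B1–B5, B1–B6, B5–B7, B4–B8
Each bag holds 3 vertices, so the decomposition has width 2, which upper-bounds the treewidth. On the other hand G contains the 3-clique {e, g, i}. A clique must lie in a single bag of any decomposition, so no decomposition can have width below 2. The upper and lower bounds meet at 2, so that is the treewidth.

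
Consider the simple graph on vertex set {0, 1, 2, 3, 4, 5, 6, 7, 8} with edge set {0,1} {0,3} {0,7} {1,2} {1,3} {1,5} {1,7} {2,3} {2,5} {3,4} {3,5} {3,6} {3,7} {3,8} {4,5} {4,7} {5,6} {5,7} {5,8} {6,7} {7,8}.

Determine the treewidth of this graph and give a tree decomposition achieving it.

Treewidth 3.
One such decomposition:
Bags: B1 = {1, 3, 5, 7}  B2 = {3, 5, 6, 7}  B3 = {1, 2, 3, 5}  B4 = {0, 1, 3, 7}  B5 = {3, 5, 7, 8}  B6 = {3, 4, 5, 7}
Tree: B1–B2, B1–B3, B1–B4, B1–B5, B5–B6

Each bag holds 4 vertices, so the decomposition has width 3, which upper-bounds the treewidth. Conversely, {0, 1, 3, 7} is a clique of size 4, and the vertices of any clique must share a bag in every tree decomposition; so some bag has ≥ 4 vertices and tw(G) ≥ 3. Hence tw(G) = 3 exactly.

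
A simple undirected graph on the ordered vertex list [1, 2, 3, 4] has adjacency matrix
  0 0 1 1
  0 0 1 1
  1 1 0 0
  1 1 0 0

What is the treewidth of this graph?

A width-2 tree decomposition is:
Bags: B1 = {1, 2, 3}  B2 = {1, 2, 4}
Tree: B1–B2
Every bag has size at most 3, so the width is 3 − 1 = 2 and tw(G) ≤ 2. The edges 1–3–2–4–1 form a cycle, so G is not a tree and its treewidth is at least 2. Therefore the treewidth is 2.

2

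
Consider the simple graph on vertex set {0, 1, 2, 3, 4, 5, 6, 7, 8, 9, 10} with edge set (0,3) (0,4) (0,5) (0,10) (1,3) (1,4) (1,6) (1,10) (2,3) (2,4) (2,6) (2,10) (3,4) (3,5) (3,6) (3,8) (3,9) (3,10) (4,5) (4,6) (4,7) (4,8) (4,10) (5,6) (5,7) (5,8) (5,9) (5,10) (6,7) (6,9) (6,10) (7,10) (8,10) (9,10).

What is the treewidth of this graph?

4

A width-4 tree decomposition is:
Bags: B1 = {3, 5, 6, 9, 10}  B2 = {3, 4, 5, 6, 10}  B3 = {0, 3, 4, 5, 10}  B4 = {3, 4, 5, 8, 10}  B5 = {1, 3, 4, 6, 10}  B6 = {2, 3, 4, 6, 10}  B7 = {4, 5, 6, 7, 10}
Tree: B1–B2, B2–B3, B2–B4, B2–B5, B5–B6, B2–B7
Each bag holds 5 vertices, so the decomposition has width 4, which upper-bounds the treewidth. On the other hand G contains the 5-clique {3, 5, 6, 9, 10}. A clique must lie in a single bag of any decomposition, so no decomposition can have width below 4. The upper and lower bounds meet at 4, so that is the treewidth.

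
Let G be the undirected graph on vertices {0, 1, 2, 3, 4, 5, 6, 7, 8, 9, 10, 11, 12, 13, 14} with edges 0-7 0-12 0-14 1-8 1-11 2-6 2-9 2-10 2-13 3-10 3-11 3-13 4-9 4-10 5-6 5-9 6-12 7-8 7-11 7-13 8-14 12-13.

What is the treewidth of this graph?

3

A width-3 tree decomposition is:
Bags: B1 = {1, 8, 11, 14}  B2 = {7, 8, 11, 14}  B3 = {0, 7, 11, 14}  B4 = {0, 3, 7, 11}  B5 = {0, 3, 7, 13}  B6 = {0, 3, 12, 13}  B7 = {3, 10, 12, 13}  B8 = {2, 10, 12, 13}  B9 = {2, 6, 10, 12}  B10 = {2, 4, 6, 10}  B11 = {2, 4, 6, 9}  B12 = {4, 5, 6, 9}
Tree: B1–B2, B2–B3, B3–B4, B4–B5, B5–B6, B6–B7, B7–B8, B8–B9, B9–B10, B10–B11, B11–B12
Each bag holds 4 vertices, so the decomposition has width 3, which upper-bounds the treewidth. For the lower bound: the 4 vertex sets {1,8,14}, {11}, {7}, {0,3,12,13} are disjoint, each induces a connected subgraph, and every pair is joined by at least one edge of G. Contracting each set to a single vertex therefore yields K_{4} as a minor, and since treewidth is minor-monotone, tw(G) ≥ tw(K_{4}) = 3. Combining the bounds, tw(G) = 3.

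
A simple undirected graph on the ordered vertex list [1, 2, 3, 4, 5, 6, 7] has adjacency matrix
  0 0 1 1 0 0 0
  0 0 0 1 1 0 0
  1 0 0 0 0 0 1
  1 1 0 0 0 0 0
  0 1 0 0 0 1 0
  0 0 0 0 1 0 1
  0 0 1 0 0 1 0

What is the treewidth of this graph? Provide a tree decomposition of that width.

Every bag has size at most 3, so the width is 3 − 1 = 2 and tw(G) ≤ 2. The edges 5–6–7–3–1–4–2–5 form a cycle, so G is not a tree and its treewidth is at least 2. Therefore the treewidth is 2.

Treewidth 2.
One optimal decomposition is:
Bags: B1 = {5, 6, 7}  B2 = {3, 5, 7}  B3 = {1, 3, 5}  B4 = {1, 4, 5}  B5 = {2, 4, 5}
Tree: B1–B2, B2–B3, B3–B4, B4–B5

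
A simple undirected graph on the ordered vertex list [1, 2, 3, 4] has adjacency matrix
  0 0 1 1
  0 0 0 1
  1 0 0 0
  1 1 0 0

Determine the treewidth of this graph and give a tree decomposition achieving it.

The largest bag has 2 vertices, giving width 1; this decomposition certifies tw(G) ≤ 1. Since G has at least one edge (e.g. 2–4), it is not an edgeless graph, so tw(G) ≥ 1. Hence tw(G) = 1 exactly.

Treewidth 1.
One optimal decomposition is:
Bags: B1 = {2, 4}  B2 = {1, 4}  B3 = {1, 3}
Tree: B1–B2, B2–B3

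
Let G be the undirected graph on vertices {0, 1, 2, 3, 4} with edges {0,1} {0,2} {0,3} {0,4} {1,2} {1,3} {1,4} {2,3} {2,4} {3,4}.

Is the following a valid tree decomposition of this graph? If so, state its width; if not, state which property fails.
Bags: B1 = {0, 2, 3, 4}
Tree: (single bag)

A tree decomposition must satisfy three properties: every vertex lies in some bag; for every edge, both endpoints lie together in some bag; and for every vertex, the bags containing it form a connected subtree. Here vertex 1 appears in no bag, so the decomposition is invalid.

No — vertex 1 appears in no bag.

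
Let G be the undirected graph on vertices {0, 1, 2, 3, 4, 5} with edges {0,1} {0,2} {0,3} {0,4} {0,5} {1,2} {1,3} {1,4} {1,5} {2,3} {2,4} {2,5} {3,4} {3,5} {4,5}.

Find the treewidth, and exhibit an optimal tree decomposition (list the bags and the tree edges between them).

A single bag containing all 6 vertices is trivially a valid decomposition of width 5. Conversely, {0, 1, 2, 3, 4, 5} is a clique of size 6, and the vertices of any clique must share a bag in every tree decomposition; so some bag has ≥ 6 vertices and tw(G) ≥ 5. The upper and lower bounds meet at 5, so that is the treewidth.

Treewidth 5.
Bags: B1 = {0, 1, 2, 3, 4, 5}
Tree: (single bag)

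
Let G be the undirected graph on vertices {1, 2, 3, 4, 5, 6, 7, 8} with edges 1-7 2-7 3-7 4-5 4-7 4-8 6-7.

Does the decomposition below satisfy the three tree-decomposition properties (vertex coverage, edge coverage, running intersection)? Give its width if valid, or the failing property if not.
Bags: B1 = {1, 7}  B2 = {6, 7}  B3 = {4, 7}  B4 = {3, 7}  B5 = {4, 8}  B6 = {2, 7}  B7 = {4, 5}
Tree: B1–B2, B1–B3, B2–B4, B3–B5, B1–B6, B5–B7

Vertex coverage: the bags together contain {1, 2, 3, 4, 5, 6, 7, 8}, the full vertex set. Edge coverage: each edge of G has both endpoints in at least one bag. Running intersection: for every vertex, the bags containing it form a connected subtree. All three properties hold, so this is a valid tree decomposition of width max|bag| − 1 = 1, and hence tw(G) ≤ 1.

Yes; width 1.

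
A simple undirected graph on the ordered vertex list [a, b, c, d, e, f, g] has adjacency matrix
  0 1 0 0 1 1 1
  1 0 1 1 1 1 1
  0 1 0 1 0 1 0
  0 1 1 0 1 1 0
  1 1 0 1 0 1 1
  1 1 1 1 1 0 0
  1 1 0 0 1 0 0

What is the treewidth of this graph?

3

A width-3 tree decomposition is:
Bags: B1 = {a, b, e, f}  B2 = {a, b, e, g}  B3 = {b, d, e, f}  B4 = {b, c, d, f}
Tree: B1–B2, B1–B3, B3–B4
Each bag holds 4 vertices, so the decomposition has width 3, which upper-bounds the treewidth. On the other hand G contains the 4-clique {a, b, e, g}. A clique must lie in a single bag of any decomposition, so no decomposition can have width below 3. Therefore the treewidth is 3.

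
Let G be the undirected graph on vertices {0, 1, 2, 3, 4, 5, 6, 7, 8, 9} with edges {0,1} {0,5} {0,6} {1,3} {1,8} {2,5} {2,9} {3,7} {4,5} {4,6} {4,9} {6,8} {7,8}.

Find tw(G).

A width-2 tree decomposition is:
Bags: B1 = {2, 4, 9}  B2 = {2, 4, 5}  B3 = {4, 5, 6}  B4 = {0, 5, 6}  B5 = {0, 6, 8}  B6 = {0, 1, 8}  B7 = {1, 7, 8}  B8 = {1, 3, 7}
Tree: B1–B2, B2–B3, B3–B4, B4–B5, B5–B6, B6–B7, B7–B8
The largest bag has 3 vertices, giving width 2; this decomposition certifies tw(G) ≤ 2. For the lower bound, G contains the cycle 9–2–5–4–9, so G is not a forest; only forests have treewidth ≤ 1, hence tw(G) ≥ 2. The upper and lower bounds meet at 2, so that is the treewidth.

2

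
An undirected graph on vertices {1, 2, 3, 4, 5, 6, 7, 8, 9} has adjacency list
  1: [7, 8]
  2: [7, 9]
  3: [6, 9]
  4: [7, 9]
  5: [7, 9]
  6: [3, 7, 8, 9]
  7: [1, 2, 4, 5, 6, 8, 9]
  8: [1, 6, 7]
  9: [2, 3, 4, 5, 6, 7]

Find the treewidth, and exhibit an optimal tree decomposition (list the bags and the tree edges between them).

Treewidth 2.
One optimal decomposition is:
Bags: B1 = {6, 7, 9}  B2 = {3, 6, 9}  B3 = {6, 7, 8}  B4 = {5, 7, 9}  B5 = {1, 7, 8}  B6 = {4, 7, 9}  B7 = {2, 7, 9}
Tree: B1–B2, B1–B3, B1–B4, B3–B5, B4–B6, B1–B7

Every bag has size at most 3, so the width is 3 − 1 = 2 and tw(G) ≤ 2. For the lower bound, the 3 vertices {3, 6, 9} are pairwise adjacent, and any tree decomposition puts a clique entirely inside one bag — forcing width ≥ 2. Combining the bounds, tw(G) = 2.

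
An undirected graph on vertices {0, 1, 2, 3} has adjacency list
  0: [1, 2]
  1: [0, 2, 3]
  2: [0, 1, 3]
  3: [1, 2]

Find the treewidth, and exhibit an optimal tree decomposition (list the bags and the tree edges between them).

Each bag holds 3 vertices, so the decomposition has width 2, which upper-bounds the treewidth. On the other hand G contains the 3-clique {0, 1, 2}. A clique must lie in a single bag of any decomposition, so no decomposition can have width below 2. The upper and lower bounds meet at 2, so that is the treewidth.

Treewidth 2.
One optimal decomposition is:
Bags: B1 = {0, 1, 2}  B2 = {1, 2, 3}
Tree: B1–B2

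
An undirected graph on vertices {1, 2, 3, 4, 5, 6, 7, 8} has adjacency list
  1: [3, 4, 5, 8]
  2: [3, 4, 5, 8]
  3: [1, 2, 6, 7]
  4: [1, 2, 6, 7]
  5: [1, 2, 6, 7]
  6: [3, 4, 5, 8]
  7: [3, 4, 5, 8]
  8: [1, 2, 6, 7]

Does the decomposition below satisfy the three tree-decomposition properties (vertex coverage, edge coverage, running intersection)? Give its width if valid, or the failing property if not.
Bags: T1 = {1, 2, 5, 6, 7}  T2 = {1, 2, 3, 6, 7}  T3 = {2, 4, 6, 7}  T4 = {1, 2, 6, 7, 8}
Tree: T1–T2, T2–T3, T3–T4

No — edge (1,4) lies in no bag.

A tree decomposition must satisfy three properties: every vertex lies in some bag; for every edge, both endpoints lie together in some bag; and for every vertex, the bags containing it form a connected subtree. Here edge (1,4) lies in no bag, so the decomposition is invalid.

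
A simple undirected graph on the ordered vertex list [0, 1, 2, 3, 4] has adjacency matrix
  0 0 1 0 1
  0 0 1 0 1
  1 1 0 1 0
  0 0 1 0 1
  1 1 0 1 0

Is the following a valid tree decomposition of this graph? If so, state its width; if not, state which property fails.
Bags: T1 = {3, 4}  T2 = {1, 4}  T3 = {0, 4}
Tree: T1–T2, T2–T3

A tree decomposition must satisfy three properties: every vertex lies in some bag; for every edge, both endpoints lie together in some bag; and for every vertex, the bags containing it form a connected subtree. Here vertex 2 appears in no bag, so the decomposition is invalid.

No — vertex 2 appears in no bag.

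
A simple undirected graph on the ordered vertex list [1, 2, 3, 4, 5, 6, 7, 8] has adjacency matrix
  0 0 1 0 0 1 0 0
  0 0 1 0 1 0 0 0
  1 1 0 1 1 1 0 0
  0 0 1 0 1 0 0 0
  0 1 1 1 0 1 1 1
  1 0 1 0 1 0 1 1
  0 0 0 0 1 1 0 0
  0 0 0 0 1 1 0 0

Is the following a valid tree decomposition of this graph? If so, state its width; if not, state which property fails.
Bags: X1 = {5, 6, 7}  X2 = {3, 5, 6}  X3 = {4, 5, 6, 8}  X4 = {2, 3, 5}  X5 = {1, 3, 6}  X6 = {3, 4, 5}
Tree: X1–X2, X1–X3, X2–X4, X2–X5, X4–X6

No — bags containing vertex 4 are not connected in the tree.

A tree decomposition must satisfy three properties: every vertex lies in some bag; for every edge, both endpoints lie together in some bag; and for every vertex, the bags containing it form a connected subtree. Here bags containing vertex 4 are not connected in the tree, so the decomposition is invalid.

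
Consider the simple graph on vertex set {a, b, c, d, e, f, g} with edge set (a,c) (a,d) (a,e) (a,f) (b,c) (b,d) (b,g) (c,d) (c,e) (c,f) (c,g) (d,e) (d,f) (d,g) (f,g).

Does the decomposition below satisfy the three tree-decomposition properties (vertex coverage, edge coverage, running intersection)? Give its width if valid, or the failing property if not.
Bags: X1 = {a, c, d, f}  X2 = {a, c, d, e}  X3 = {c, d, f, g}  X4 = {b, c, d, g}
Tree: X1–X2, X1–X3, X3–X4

Yes; width 3.

Checking the three conditions: (i) the bags cover all of {a, b, c, d, e, f, g}; (ii) for each edge, some bag contains both endpoints; (iii) the bags containing any fixed vertex form a subtree. All hold, so the decomposition is valid with width 4 − 1 = 3.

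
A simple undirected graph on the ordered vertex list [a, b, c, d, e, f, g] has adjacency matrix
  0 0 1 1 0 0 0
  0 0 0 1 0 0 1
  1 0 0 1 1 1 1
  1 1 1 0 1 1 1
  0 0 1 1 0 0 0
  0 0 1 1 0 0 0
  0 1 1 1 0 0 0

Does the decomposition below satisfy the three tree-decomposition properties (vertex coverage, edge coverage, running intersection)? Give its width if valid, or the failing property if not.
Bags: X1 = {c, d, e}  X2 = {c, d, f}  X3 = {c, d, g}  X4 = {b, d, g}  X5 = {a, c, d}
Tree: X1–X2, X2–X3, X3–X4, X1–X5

Yes; width 2.

Vertex coverage: the bags together contain {a, b, c, d, e, f, g}, the full vertex set. Edge coverage: each edge of G has both endpoints in at least one bag. Running intersection: for every vertex, the bags containing it form a connected subtree. All three properties hold, so this is a valid tree decomposition of width max|bag| − 1 = 2, and hence tw(G) ≤ 2.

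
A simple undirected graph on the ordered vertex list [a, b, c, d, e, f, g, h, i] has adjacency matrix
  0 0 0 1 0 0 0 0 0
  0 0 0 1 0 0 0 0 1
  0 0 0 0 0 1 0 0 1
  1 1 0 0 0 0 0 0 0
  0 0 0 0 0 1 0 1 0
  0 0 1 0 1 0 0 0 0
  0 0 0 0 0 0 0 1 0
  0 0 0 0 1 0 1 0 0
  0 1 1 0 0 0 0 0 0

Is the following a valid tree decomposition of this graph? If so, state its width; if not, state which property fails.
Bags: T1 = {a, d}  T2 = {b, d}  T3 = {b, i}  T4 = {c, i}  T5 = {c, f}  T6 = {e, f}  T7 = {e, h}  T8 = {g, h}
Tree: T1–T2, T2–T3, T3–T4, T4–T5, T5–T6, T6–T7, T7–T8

Vertex coverage: the bags together contain {a, b, c, d, e, f, g, h, i}, the full vertex set. Edge coverage: each edge of G has both endpoints in at least one bag. Running intersection: for every vertex, the bags containing it form a connected subtree. All three properties hold, so this is a valid tree decomposition of width max|bag| − 1 = 1, and hence tw(G) ≤ 1.

Yes; width 1.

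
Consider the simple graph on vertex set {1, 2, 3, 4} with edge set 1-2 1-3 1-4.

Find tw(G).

1

A width-1 tree decomposition is:
Bags: B1 = {1, 3}  B2 = {1, 4}  B3 = {1, 2}
Tree: B1–B2, B1–B3
Every bag has size at most 2, so the width is 2 − 1 = 1 and tw(G) ≤ 1. Any graph with an edge has treewidth ≥ 1, and G has the edge 1–3. The upper and lower bounds meet at 1, so that is the treewidth.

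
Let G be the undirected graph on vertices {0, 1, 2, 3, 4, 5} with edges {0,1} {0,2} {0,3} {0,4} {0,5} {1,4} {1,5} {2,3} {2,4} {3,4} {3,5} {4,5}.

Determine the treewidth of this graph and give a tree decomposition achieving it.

Treewidth 3.
One optimal decomposition is:
Bags: B1 = {0, 3, 4, 5}  B2 = {0, 1, 4, 5}  B3 = {0, 2, 3, 4}
Tree: B1–B2, B1–B3

The largest bag has 4 vertices, giving width 3; this decomposition certifies tw(G) ≤ 3. On the other hand G contains the 4-clique {0, 1, 4, 5}. A clique must lie in a single bag of any decomposition, so no decomposition can have width below 3. Hence tw(G) = 3 exactly.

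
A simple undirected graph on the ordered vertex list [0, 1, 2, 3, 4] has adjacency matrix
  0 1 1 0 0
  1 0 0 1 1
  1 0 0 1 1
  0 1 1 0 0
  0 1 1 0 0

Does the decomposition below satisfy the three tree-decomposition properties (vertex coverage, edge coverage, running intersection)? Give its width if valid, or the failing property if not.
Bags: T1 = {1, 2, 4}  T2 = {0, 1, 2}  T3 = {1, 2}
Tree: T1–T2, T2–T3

No — vertex 3 appears in no bag.

A tree decomposition must satisfy three properties: every vertex lies in some bag; for every edge, both endpoints lie together in some bag; and for every vertex, the bags containing it form a connected subtree. Here vertex 3 appears in no bag, so the decomposition is invalid.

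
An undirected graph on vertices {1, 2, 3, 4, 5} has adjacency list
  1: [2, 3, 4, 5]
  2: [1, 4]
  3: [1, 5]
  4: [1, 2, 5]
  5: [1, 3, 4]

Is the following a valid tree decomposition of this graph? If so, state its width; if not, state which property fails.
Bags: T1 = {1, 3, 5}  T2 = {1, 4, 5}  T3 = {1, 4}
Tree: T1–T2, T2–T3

A tree decomposition must satisfy three properties: every vertex lies in some bag; for every edge, both endpoints lie together in some bag; and for every vertex, the bags containing it form a connected subtree. Here vertex 2 appears in no bag, so the decomposition is invalid.

No — vertex 2 appears in no bag.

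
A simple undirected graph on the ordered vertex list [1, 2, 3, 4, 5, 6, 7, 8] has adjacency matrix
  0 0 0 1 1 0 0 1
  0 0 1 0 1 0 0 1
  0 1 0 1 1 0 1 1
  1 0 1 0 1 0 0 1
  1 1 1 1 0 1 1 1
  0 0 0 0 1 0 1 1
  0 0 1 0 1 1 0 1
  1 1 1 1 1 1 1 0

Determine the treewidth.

3

A width-3 tree decomposition is:
Bags: B1 = {3, 4, 5, 8}  B2 = {3, 5, 7, 8}  B3 = {1, 4, 5, 8}  B4 = {5, 6, 7, 8}  B5 = {2, 3, 5, 8}
Tree: B1–B2, B1–B3, B2–B4, B1–B5
Each bag holds 4 vertices, so the decomposition has width 3, which upper-bounds the treewidth. Conversely, {1, 4, 5, 8} is a clique of size 4, and the vertices of any clique must share a bag in every tree decomposition; so some bag has ≥ 4 vertices and tw(G) ≥ 3. Therefore the treewidth is 3.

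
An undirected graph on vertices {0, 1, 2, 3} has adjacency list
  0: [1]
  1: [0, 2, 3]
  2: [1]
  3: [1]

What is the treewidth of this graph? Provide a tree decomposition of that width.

Treewidth 1.
Bags: B1 = {1, 3}  B2 = {0, 1}  B3 = {1, 2}
Tree: B1–B2, B2–B3

Every bag has size at most 2, so the width is 2 − 1 = 1 and tw(G) ≤ 1. Since G has at least one edge (e.g. 1–3), it is not an edgeless graph, so tw(G) ≥ 1. Combining the bounds, tw(G) = 1.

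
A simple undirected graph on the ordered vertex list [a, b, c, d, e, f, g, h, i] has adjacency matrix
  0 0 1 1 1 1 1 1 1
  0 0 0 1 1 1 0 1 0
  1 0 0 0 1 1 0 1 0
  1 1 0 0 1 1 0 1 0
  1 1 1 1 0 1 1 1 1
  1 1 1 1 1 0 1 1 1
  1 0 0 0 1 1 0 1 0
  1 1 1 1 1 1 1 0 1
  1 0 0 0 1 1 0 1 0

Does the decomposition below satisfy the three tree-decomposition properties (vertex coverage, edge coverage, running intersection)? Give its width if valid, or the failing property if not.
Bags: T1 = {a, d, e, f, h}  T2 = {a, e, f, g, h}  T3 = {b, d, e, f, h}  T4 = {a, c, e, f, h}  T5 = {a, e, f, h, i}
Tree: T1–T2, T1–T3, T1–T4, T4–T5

Yes; width 4.

Vertex coverage: the bags together contain {a, b, c, d, e, f, g, h, i}, the full vertex set. Edge coverage: each edge of G has both endpoints in at least one bag. Running intersection: for every vertex, the bags containing it form a connected subtree. All three properties hold, so this is a valid tree decomposition of width max|bag| − 1 = 4, and hence tw(G) ≤ 4.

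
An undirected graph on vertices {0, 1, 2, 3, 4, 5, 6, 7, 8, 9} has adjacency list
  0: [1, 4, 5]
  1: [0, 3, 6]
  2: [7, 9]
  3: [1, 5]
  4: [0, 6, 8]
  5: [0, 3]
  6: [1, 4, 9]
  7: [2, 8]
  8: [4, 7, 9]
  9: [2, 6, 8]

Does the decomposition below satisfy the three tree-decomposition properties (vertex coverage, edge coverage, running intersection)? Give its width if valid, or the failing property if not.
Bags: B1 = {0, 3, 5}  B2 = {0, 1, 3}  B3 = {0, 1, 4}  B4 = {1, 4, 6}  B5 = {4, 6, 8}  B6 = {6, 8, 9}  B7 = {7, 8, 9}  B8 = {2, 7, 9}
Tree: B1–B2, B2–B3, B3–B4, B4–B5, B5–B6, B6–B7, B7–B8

Vertex coverage: the bags together contain {0, 1, 2, 3, 4, 5, 6, 7, 8, 9}, the full vertex set. Edge coverage: each edge of G has both endpoints in at least one bag. Running intersection: for every vertex, the bags containing it form a connected subtree. All three properties hold, so this is a valid tree decomposition of width max|bag| − 1 = 2, and hence tw(G) ≤ 2.

Yes; width 2.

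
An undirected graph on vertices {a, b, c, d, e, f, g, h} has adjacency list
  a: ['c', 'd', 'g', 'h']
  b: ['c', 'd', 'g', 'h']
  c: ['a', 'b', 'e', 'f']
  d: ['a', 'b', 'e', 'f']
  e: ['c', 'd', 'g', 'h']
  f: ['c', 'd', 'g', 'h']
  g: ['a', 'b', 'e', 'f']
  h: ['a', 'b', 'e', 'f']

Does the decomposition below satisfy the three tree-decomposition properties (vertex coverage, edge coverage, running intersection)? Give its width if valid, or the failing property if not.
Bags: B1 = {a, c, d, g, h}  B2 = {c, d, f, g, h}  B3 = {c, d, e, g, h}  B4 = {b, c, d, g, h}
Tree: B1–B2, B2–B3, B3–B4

Checking the three conditions: (i) the bags cover all of {a, b, c, d, e, f, g, h}; (ii) for each edge, some bag contains both endpoints; (iii) the bags containing any fixed vertex form a subtree. All hold, so the decomposition is valid with width 5 − 1 = 4.

Yes; width 4.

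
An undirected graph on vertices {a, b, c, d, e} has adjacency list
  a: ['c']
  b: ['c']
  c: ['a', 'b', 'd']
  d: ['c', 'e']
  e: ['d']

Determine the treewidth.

1

A width-1 tree decomposition is:
Bags: B1 = {c, d}  B2 = {a, c}  B3 = {b, c}  B4 = {d, e}
Tree: B1–B2, B1–B3, B1–B4
The largest bag has 2 vertices, giving width 1; this decomposition certifies tw(G) ≤ 1. Since G has at least one edge (e.g. c–d), it is not an edgeless graph, so tw(G) ≥ 1. Combining the bounds, tw(G) = 1.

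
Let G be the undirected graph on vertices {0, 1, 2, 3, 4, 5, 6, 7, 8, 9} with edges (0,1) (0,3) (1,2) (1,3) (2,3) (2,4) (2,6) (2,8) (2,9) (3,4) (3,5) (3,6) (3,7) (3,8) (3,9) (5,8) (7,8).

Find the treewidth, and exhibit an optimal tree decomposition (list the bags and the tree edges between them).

The largest bag has 3 vertices, giving width 2; this decomposition certifies tw(G) ≤ 2. On the other hand G contains the 3-clique {0, 1, 3}. A clique must lie in a single bag of any decomposition, so no decomposition can have width below 2. Combining the bounds, tw(G) = 2.

Treewidth 2.
Bags: B1 = {2, 3, 8}  B2 = {2, 3, 9}  B3 = {2, 3, 6}  B4 = {1, 2, 3}  B5 = {0, 1, 3}  B6 = {3, 7, 8}  B7 = {2, 3, 4}  B8 = {3, 5, 8}
Tree: B1–B2, B2–B3, B2–B4, B4–B5, B1–B6, B2–B7, B6–B8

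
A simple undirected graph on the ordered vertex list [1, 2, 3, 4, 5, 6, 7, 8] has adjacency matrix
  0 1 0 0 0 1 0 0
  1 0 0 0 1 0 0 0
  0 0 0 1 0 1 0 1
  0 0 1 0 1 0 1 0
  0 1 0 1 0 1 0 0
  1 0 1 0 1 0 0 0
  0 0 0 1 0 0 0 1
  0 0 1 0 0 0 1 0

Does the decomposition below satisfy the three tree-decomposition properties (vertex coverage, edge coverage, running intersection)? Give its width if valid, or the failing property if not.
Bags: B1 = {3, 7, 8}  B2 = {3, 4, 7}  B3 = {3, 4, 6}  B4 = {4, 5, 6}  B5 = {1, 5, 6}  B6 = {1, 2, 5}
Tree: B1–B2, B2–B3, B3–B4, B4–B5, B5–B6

Vertex coverage: the bags together contain {1, 2, 3, 4, 5, 6, 7, 8}, the full vertex set. Edge coverage: each edge of G has both endpoints in at least one bag. Running intersection: for every vertex, the bags containing it form a connected subtree. All three properties hold, so this is a valid tree decomposition of width max|bag| − 1 = 2, and hence tw(G) ≤ 2.

Yes; width 2.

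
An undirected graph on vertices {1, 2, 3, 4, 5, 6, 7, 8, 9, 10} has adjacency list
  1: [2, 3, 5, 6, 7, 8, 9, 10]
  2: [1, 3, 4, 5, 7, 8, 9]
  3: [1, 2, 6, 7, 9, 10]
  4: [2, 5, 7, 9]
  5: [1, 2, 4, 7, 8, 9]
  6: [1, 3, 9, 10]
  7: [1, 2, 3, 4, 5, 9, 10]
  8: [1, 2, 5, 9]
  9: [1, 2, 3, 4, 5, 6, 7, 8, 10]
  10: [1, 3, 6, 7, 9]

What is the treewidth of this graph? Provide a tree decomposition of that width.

Each bag holds 5 vertices, so the decomposition has width 4, which upper-bounds the treewidth. For the lower bound, the 5 vertices {1, 2, 3, 7, 9} are pairwise adjacent, and any tree decomposition puts a clique entirely inside one bag — forcing width ≥ 4. The upper and lower bounds meet at 4, so that is the treewidth.

Treewidth 4.
One optimal decomposition is:
Bags: B1 = {1, 2, 5, 7, 9}  B2 = {1, 2, 5, 8, 9}  B3 = {2, 4, 5, 7, 9}  B4 = {1, 2, 3, 7, 9}  B5 = {1, 3, 7, 9, 10}  B6 = {1, 3, 6, 9, 10}
Tree: B1–B2, B1–B3, B1–B4, B4–B5, B5–B6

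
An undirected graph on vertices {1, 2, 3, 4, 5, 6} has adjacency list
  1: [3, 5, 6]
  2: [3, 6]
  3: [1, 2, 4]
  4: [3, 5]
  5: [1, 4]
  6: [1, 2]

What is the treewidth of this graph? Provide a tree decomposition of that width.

Treewidth 2.
Bags: B1 = {1, 4, 5}  B2 = {1, 3, 4}  B3 = {1, 3, 6}  B4 = {2, 3, 6}
Tree: B1–B2, B2–B3, B3–B4

Each bag holds 3 vertices, so the decomposition has width 2, which upper-bounds the treewidth. The edges 5–4–3–1–5 form a cycle, so G is not a tree and its treewidth is at least 2. Hence tw(G) = 2 exactly.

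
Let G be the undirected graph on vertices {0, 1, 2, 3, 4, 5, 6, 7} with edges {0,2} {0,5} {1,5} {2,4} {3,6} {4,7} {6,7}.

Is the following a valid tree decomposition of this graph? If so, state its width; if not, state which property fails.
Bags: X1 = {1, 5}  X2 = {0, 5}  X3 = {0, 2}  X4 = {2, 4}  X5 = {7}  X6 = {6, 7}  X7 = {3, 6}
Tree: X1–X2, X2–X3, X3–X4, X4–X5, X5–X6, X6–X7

No — edge (4,7) lies in no bag.

A tree decomposition must satisfy three properties: every vertex lies in some bag; for every edge, both endpoints lie together in some bag; and for every vertex, the bags containing it form a connected subtree. Here edge (4,7) lies in no bag, so the decomposition is invalid.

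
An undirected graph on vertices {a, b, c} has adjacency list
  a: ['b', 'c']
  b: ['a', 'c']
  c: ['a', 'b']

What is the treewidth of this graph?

A width-2 tree decomposition is:
Bags: B1 = {a, b, c}
Tree: (single bag)
With just one bag of size 3, the width is 3 − 1 = 2, so tw(G) ≤ 2. For the lower bound, the 3 vertices {a, b, c} are pairwise adjacent, and any tree decomposition puts a clique entirely inside one bag — forcing width ≥ 2. Therefore the treewidth is 2.

2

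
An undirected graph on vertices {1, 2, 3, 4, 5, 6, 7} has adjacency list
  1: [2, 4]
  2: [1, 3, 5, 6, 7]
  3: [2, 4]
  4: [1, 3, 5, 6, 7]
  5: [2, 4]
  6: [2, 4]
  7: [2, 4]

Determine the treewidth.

A width-2 tree decomposition is:
Bags: B1 = {2, 3, 4}  B2 = {2, 4, 5}  B3 = {2, 4, 7}  B4 = {1, 2, 4}  B5 = {2, 4, 6}
Tree: B1–B2, B2–B3, B3–B4, B4–B5
Each bag holds 3 vertices, so the decomposition has width 2, which upper-bounds the treewidth. For the lower bound, G contains the cycle 2–3–4–5–2, so G is not a forest; only forests have treewidth ≤ 1, hence tw(G) ≥ 2. Hence tw(G) = 2 exactly.

2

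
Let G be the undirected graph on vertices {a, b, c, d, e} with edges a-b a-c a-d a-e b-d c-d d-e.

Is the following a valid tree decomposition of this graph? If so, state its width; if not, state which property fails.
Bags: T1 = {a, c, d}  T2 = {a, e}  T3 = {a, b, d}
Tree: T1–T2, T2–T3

A tree decomposition must satisfy three properties: every vertex lies in some bag; for every edge, both endpoints lie together in some bag; and for every vertex, the bags containing it form a connected subtree. Here edge (d,e) lies in no bag, so the decomposition is invalid.

No — edge (d,e) lies in no bag.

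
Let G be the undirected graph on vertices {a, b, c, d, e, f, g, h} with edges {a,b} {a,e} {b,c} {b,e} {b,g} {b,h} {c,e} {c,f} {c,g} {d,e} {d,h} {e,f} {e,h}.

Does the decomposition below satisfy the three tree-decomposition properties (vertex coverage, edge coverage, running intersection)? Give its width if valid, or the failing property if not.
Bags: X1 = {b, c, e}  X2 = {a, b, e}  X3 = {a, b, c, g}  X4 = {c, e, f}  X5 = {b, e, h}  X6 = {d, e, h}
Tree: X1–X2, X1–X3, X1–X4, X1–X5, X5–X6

A tree decomposition must satisfy three properties: every vertex lies in some bag; for every edge, both endpoints lie together in some bag; and for every vertex, the bags containing it form a connected subtree. Here bags containing vertex a are not connected in the tree, so the decomposition is invalid.

No — bags containing vertex a are not connected in the tree.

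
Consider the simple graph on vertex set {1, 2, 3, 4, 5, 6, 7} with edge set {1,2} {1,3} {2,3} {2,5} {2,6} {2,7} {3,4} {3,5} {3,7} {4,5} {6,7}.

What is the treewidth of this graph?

2

A width-2 tree decomposition is:
Bags: B1 = {2, 3, 7}  B2 = {2, 3, 5}  B3 = {2, 6, 7}  B4 = {3, 4, 5}  B5 = {1, 2, 3}
Tree: B1–B2, B1–B3, B2–B4, B1–B5
Each bag holds 3 vertices, so the decomposition has width 2, which upper-bounds the treewidth. On the other hand G contains the 3-clique {1, 2, 3}. A clique must lie in a single bag of any decomposition, so no decomposition can have width below 2. Combining the bounds, tw(G) = 2.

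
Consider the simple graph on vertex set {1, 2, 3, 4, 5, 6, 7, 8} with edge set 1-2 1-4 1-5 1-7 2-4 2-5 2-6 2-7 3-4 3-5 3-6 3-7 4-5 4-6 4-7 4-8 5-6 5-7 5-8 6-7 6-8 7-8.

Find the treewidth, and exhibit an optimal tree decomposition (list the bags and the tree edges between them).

The largest bag has 5 vertices, giving width 4; this decomposition certifies tw(G) ≤ 4. Conversely, {1, 2, 4, 5, 7} is a clique of size 5, and the vertices of any clique must share a bag in every tree decomposition; so some bag has ≥ 5 vertices and tw(G) ≥ 4. Hence tw(G) = 4 exactly.

Treewidth 4.
One such decomposition:
Bags: B1 = {2, 4, 5, 6, 7}  B2 = {1, 2, 4, 5, 7}  B3 = {3, 4, 5, 6, 7}  B4 = {4, 5, 6, 7, 8}
Tree: B1–B2, B1–B3, B3–B4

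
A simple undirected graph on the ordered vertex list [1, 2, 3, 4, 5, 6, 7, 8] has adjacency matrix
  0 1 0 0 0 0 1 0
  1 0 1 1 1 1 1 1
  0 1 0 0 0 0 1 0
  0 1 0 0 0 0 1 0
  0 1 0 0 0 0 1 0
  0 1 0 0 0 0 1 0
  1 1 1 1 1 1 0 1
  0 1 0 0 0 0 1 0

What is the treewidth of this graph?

2

A width-2 tree decomposition is:
Bags: B1 = {1, 2, 7}  B2 = {2, 3, 7}  B3 = {2, 7, 8}  B4 = {2, 4, 7}  B5 = {2, 6, 7}  B6 = {2, 5, 7}
Tree: B1–B2, B1–B3, B2–B4, B4–B5, B1–B6
The largest bag has 3 vertices, giving width 2; this decomposition certifies tw(G) ≤ 2. On the other hand G contains the 3-clique {1, 2, 7}. A clique must lie in a single bag of any decomposition, so no decomposition can have width below 2. Combining the bounds, tw(G) = 2.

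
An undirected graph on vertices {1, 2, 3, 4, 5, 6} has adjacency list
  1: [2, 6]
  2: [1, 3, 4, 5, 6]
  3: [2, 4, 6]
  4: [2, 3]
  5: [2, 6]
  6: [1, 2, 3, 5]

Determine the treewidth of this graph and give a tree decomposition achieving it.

Treewidth 2.
One optimal decomposition is:
Bags: B1 = {2, 5, 6}  B2 = {1, 2, 6}  B3 = {2, 3, 6}  B4 = {2, 3, 4}
Tree: B1–B2, B2–B3, B3–B4

Each bag holds 3 vertices, so the decomposition has width 2, which upper-bounds the treewidth. On the other hand G contains the 3-clique {2, 3, 4}. A clique must lie in a single bag of any decomposition, so no decomposition can have width below 2. Hence tw(G) = 2 exactly.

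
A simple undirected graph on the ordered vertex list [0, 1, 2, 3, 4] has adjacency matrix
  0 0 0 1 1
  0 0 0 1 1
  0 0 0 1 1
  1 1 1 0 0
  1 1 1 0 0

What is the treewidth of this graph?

2

A width-2 tree decomposition is:
Bags: B1 = {2, 3, 4}  B2 = {1, 3, 4}  B3 = {0, 3, 4}
Tree: B1–B2, B2–B3
Each bag holds 3 vertices, so the decomposition has width 2, which upper-bounds the treewidth. The edges 2–4–1–3–2 form a cycle, so G is not a tree and its treewidth is at least 2. Therefore the treewidth is 2.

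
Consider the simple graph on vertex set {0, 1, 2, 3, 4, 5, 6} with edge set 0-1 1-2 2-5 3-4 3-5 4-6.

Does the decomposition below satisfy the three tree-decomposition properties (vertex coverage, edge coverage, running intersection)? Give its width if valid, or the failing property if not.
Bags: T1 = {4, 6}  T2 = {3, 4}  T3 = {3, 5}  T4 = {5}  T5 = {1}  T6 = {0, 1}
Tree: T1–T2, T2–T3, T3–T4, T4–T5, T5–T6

No — vertex 2 appears in no bag.

A tree decomposition must satisfy three properties: every vertex lies in some bag; for every edge, both endpoints lie together in some bag; and for every vertex, the bags containing it form a connected subtree. Here vertex 2 appears in no bag, so the decomposition is invalid.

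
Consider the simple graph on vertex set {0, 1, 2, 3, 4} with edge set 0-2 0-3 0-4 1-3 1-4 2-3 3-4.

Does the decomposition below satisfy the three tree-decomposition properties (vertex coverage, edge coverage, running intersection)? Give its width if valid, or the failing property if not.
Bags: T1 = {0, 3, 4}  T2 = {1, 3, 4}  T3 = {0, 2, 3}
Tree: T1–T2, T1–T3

Checking the three conditions: (i) the bags cover all of {0, 1, 2, 3, 4}; (ii) for each edge, some bag contains both endpoints; (iii) the bags containing any fixed vertex form a subtree. All hold, so the decomposition is valid with width 3 − 1 = 2.

Yes; width 2.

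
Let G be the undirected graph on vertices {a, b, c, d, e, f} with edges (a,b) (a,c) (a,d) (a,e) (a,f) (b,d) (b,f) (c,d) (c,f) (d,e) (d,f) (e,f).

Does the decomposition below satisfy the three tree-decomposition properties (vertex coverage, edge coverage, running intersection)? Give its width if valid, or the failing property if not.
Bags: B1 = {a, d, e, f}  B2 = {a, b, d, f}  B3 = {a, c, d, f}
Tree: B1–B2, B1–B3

Yes; width 3.

Every vertex of G appears in some bag (union = {a, b, c, d, e, f}); every edge is covered by a bag; and for each vertex v the set of bags containing v is connected in the bag tree. The decomposition is therefore valid. The largest bag has 4 vertices, so the width is 3.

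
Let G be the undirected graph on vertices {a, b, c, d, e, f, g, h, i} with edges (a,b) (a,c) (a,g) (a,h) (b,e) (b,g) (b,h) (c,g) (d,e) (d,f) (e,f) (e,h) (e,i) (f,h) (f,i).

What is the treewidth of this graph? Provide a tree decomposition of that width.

Every bag has size at most 3, so the width is 3 − 1 = 2 and tw(G) ≤ 2. Conversely, {a, c, g} is a clique of size 3, and the vertices of any clique must share a bag in every tree decomposition; so some bag has ≥ 3 vertices and tw(G) ≥ 2. Combining the bounds, tw(G) = 2.

Treewidth 2.
One optimal decomposition is:
Bags: B1 = {a, b, g}  B2 = {a, b, h}  B3 = {b, e, h}  B4 = {a, c, g}  B5 = {e, f, h}  B6 = {e, f, i}  B7 = {d, e, f}
Tree: B1–B2, B2–B3, B1–B4, B3–B5, B5–B6, B6–B7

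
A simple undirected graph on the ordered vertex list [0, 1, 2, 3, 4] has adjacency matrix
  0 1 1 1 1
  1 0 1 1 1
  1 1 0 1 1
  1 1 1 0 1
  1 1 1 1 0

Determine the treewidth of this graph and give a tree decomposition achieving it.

Treewidth 4.
One optimal decomposition is:
Bags: B1 = {0, 1, 2, 3, 4}
Tree: (single bag)

A single bag containing all 5 vertices is trivially a valid decomposition of width 4. On the other hand G contains the 5-clique {0, 1, 2, 3, 4}. A clique must lie in a single bag of any decomposition, so no decomposition can have width below 4. The upper and lower bounds meet at 4, so that is the treewidth.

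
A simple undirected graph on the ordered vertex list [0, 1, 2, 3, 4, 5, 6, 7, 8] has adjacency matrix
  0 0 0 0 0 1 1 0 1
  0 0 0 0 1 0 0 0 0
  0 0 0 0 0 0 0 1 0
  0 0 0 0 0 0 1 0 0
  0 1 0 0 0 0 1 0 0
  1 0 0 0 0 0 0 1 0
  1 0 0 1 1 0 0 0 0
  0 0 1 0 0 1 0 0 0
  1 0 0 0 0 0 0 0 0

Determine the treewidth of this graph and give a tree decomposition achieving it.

Each bag holds 2 vertices, so the decomposition has width 1, which upper-bounds the treewidth. Since G has at least one edge (e.g. 6–0), it is not an edgeless graph, so tw(G) ≥ 1. Hence tw(G) = 1 exactly.

Treewidth 1.
One optimal decomposition is:
Bags: B1 = {0, 6}  B2 = {0, 5}  B3 = {5, 7}  B4 = {4, 6}  B5 = {3, 6}  B6 = {2, 7}  B7 = {1, 4}  B8 = {0, 8}
Tree: B1–B2, B2–B3, B1–B4, B1–B5, B3–B6, B4–B7, B1–B8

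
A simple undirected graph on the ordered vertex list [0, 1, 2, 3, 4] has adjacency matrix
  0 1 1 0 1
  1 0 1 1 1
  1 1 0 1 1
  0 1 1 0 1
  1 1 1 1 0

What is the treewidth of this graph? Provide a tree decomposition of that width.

Every bag has size at most 4, so the width is 4 − 1 = 3 and tw(G) ≤ 3. For the lower bound, the 4 vertices {0, 1, 2, 4} are pairwise adjacent, and any tree decomposition puts a clique entirely inside one bag — forcing width ≥ 3. The upper and lower bounds meet at 3, so that is the treewidth.

Treewidth 3.
One such decomposition:
Bags: B1 = {0, 1, 2, 4}  B2 = {1, 2, 3, 4}
Tree: B1–B2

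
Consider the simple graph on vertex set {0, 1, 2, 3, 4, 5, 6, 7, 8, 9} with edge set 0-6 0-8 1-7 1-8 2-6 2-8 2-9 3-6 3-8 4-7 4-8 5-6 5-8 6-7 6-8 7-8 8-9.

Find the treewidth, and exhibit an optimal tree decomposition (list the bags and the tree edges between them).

Each bag holds 3 vertices, so the decomposition has width 2, which upper-bounds the treewidth. For the lower bound, the 3 vertices {1, 7, 8} are pairwise adjacent, and any tree decomposition puts a clique entirely inside one bag — forcing width ≥ 2. Therefore the treewidth is 2.

Treewidth 2.
Bags: B1 = {2, 6, 8}  B2 = {6, 7, 8}  B3 = {0, 6, 8}  B4 = {1, 7, 8}  B5 = {5, 6, 8}  B6 = {4, 7, 8}  B7 = {2, 8, 9}  B8 = {3, 6, 8}
Tree: B1–B2, B1–B3, B2–B4, B1–B5, B4–B6, B1–B7, B5–B8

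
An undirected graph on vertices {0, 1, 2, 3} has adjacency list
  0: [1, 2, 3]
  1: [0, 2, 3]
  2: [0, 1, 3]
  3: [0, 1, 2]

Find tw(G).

A width-3 tree decomposition is:
Bags: B1 = {0, 1, 2, 3}
Tree: (single bag)
A single bag containing all 4 vertices is trivially a valid decomposition of width 3. For the lower bound, the 4 vertices {0, 1, 2, 3} are pairwise adjacent, and any tree decomposition puts a clique entirely inside one bag — forcing width ≥ 3. The upper and lower bounds meet at 3, so that is the treewidth.

3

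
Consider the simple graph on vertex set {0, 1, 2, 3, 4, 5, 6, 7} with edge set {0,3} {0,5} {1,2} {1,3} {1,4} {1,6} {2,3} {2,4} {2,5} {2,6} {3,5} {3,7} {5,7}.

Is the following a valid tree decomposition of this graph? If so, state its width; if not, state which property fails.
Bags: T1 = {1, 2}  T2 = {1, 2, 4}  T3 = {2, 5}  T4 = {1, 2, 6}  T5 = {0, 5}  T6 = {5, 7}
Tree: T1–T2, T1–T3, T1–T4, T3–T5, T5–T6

A tree decomposition must satisfy three properties: every vertex lies in some bag; for every edge, both endpoints lie together in some bag; and for every vertex, the bags containing it form a connected subtree. Here vertex 3 appears in no bag, so the decomposition is invalid.

No — vertex 3 appears in no bag.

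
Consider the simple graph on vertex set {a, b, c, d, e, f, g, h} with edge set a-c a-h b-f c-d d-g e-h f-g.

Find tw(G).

A width-1 tree decomposition is:
Bags: B1 = {b, f}  B2 = {f, g}  B3 = {d, g}  B4 = {c, d}  B5 = {a, c}  B6 = {a, h}  B7 = {e, h}
Tree: B1–B2, B2–B3, B3–B4, B4–B5, B5–B6, B6–B7
Every bag has size at most 2, so the width is 2 − 1 = 1 and tw(G) ≤ 1. Any graph with an edge has treewidth ≥ 1, and G has the edge b–f. Hence tw(G) = 1 exactly.

1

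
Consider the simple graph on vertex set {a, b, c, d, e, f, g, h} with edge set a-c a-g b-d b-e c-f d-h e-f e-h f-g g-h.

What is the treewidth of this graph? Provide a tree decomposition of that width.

The largest bag has 3 vertices, giving width 2; this decomposition certifies tw(G) ≤ 2. Since a–c–f–g–a is a cycle in G, G is not acyclic. Forests are exactly the graphs of treewidth ≤ 1, so tw(G) ≥ 2. Combining the bounds, tw(G) = 2.

Treewidth 2.
Bags: B1 = {a, c, g}  B2 = {c, f, g}  B3 = {f, g, h}  B4 = {e, f, h}  B5 = {d, e, h}  B6 = {b, d, e}
Tree: B1–B2, B2–B3, B3–B4, B4–B5, B5–B6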